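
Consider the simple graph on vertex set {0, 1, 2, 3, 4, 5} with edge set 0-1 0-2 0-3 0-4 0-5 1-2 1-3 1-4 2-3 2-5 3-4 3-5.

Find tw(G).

3

A width-3 tree decomposition is:
Bags: B1 = {0, 1, 3, 4}  B2 = {0, 1, 2, 3}  B3 = {0, 2, 3, 5}
Tree: B1–B2, B2–B3
The largest bag has 4 vertices, giving width 3; this decomposition certifies tw(G) ≤ 3. Conversely, {0, 1, 2, 3} is a clique of size 4, and the vertices of any clique must share a bag in every tree decomposition; so some bag has ≥ 4 vertices and tw(G) ≥ 3. Hence tw(G) = 3 exactly.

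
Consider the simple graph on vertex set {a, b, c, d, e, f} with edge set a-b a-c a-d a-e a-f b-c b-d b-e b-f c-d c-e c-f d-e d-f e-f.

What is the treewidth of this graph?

A width-5 tree decomposition is:
Bags: B1 = {a, b, c, d, e, f}
Tree: (single bag)
With just one bag of size 6, the width is 6 − 1 = 5, so tw(G) ≤ 5. On the other hand G contains the 6-clique {a, b, c, d, e, f}. A clique must lie in a single bag of any decomposition, so no decomposition can have width below 5. Hence tw(G) = 5 exactly.

5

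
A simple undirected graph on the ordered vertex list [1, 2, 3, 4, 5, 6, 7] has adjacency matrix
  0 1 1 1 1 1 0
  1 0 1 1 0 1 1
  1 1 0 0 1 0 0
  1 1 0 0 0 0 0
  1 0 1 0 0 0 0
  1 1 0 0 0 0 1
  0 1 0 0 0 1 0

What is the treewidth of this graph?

2

A width-2 tree decomposition is:
Bags: B1 = {1, 2, 4}  B2 = {1, 2, 6}  B3 = {1, 2, 3}  B4 = {2, 6, 7}  B5 = {1, 3, 5}
Tree: B1–B2, B2–B3, B2–B4, B3–B5
Each bag holds 3 vertices, so the decomposition has width 2, which upper-bounds the treewidth. For the lower bound, the 3 vertices {1, 2, 3} are pairwise adjacent, and any tree decomposition puts a clique entirely inside one bag — forcing width ≥ 2. Combining the bounds, tw(G) = 2.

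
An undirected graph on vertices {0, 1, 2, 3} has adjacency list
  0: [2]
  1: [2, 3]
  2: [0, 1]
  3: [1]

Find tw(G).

A width-1 tree decomposition is:
Bags: B1 = {0, 2}  B2 = {1, 2}  B3 = {1, 3}
Tree: B1–B2, B2–B3
Every bag has size at most 2, so the width is 2 − 1 = 1 and tw(G) ≤ 1. G has an edge, so its treewidth is at least 1. Hence tw(G) = 1 exactly.

1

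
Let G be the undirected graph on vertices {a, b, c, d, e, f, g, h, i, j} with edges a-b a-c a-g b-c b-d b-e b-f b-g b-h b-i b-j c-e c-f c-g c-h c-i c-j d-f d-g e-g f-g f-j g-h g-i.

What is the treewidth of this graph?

3

A width-3 tree decomposition is:
Bags: B1 = {b, c, f, g}  B2 = {a, b, c, g}  B3 = {b, d, f, g}  B4 = {b, c, g, h}  B5 = {b, c, g, i}  B6 = {b, c, f, j}  B7 = {b, c, e, g}
Tree: B1–B2, B1–B3, B2–B4, B4–B5, B1–B6, B4–B7
Every bag has size at most 4, so the width is 4 − 1 = 3 and tw(G) ≤ 3. For the lower bound, the 4 vertices {b, d, f, g} are pairwise adjacent, and any tree decomposition puts a clique entirely inside one bag — forcing width ≥ 3. Combining the bounds, tw(G) = 3.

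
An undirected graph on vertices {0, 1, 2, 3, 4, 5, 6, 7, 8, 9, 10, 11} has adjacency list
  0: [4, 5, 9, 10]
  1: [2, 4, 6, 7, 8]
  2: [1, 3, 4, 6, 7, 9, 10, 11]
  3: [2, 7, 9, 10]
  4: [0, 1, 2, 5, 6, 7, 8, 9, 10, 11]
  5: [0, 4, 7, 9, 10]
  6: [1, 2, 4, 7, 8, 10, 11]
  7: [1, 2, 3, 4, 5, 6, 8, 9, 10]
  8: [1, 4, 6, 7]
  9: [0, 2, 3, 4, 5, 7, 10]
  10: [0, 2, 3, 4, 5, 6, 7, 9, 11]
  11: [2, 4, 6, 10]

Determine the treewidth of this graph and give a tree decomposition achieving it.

The largest bag has 5 vertices, giving width 4; this decomposition certifies tw(G) ≤ 4. On the other hand G contains the 5-clique {2, 3, 7, 9, 10}. A clique must lie in a single bag of any decomposition, so no decomposition can have width below 4. Therefore the treewidth is 4.

Treewidth 4.
One such decomposition:
Bags: B1 = {2, 4, 6, 7, 10}  B2 = {1, 2, 4, 6, 7}  B3 = {2, 4, 7, 9, 10}  B4 = {1, 4, 6, 7, 8}  B5 = {4, 5, 7, 9, 10}  B6 = {2, 3, 7, 9, 10}  B7 = {0, 4, 5, 9, 10}  B8 = {2, 4, 6, 10, 11}
Tree: B1–B2, B1–B3, B2–B4, B3–B5, B3–B6, B5–B7, B1–B8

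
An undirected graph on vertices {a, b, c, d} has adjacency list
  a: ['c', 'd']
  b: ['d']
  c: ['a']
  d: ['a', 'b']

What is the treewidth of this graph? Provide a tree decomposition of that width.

Every bag has size at most 2, so the width is 2 − 1 = 1 and tw(G) ≤ 1. G has an edge, so its treewidth is at least 1. Therefore the treewidth is 1.

Treewidth 1.
Bags: B1 = {b, d}  B2 = {a, d}  B3 = {a, c}
Tree: B1–B2, B2–B3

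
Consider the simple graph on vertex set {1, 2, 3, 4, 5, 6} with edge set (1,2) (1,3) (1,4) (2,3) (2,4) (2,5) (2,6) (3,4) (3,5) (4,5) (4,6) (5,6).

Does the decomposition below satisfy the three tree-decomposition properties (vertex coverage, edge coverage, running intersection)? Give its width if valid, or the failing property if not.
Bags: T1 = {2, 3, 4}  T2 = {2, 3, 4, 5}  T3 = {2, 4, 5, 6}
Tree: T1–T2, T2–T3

No — vertex 1 appears in no bag.

A tree decomposition must satisfy three properties: every vertex lies in some bag; for every edge, both endpoints lie together in some bag; and for every vertex, the bags containing it form a connected subtree. Here vertex 1 appears in no bag, so the decomposition is invalid.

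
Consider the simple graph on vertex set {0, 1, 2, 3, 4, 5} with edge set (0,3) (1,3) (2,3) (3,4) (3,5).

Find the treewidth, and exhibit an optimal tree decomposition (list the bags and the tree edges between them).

The largest bag has 2 vertices, giving width 1; this decomposition certifies tw(G) ≤ 1. Any graph with an edge has treewidth ≥ 1, and G has the edge 2–3. Hence tw(G) = 1 exactly.

Treewidth 1.
Bags: B1 = {2, 3}  B2 = {1, 3}  B3 = {3, 4}  B4 = {3, 5}  B5 = {0, 3}
Tree: B1–B2, B2–B3, B3–B4, B4–B5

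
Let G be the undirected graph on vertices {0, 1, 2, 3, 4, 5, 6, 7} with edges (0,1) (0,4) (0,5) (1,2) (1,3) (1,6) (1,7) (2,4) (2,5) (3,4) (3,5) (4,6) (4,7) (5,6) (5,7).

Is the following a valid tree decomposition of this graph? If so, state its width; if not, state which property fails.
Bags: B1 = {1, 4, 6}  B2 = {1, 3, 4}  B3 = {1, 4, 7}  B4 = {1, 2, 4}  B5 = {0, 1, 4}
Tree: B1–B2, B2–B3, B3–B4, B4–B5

No — vertex 5 appears in no bag.

A tree decomposition must satisfy three properties: every vertex lies in some bag; for every edge, both endpoints lie together in some bag; and for every vertex, the bags containing it form a connected subtree. Here vertex 5 appears in no bag, so the decomposition is invalid.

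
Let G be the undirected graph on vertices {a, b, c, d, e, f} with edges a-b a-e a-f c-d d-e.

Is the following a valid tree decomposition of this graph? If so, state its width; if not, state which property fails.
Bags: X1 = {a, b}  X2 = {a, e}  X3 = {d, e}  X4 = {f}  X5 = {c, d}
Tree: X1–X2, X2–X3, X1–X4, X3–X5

No — edge (a,f) lies in no bag.

A tree decomposition must satisfy three properties: every vertex lies in some bag; for every edge, both endpoints lie together in some bag; and for every vertex, the bags containing it form a connected subtree. Here edge (a,f) lies in no bag, so the decomposition is invalid.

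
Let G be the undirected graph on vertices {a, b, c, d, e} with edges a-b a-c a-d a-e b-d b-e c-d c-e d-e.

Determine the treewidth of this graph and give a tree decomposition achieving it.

The largest bag has 4 vertices, giving width 3; this decomposition certifies tw(G) ≤ 3. On the other hand G contains the 4-clique {a, c, d, e}. A clique must lie in a single bag of any decomposition, so no decomposition can have width below 3. The upper and lower bounds meet at 3, so that is the treewidth.

Treewidth 3.
One such decomposition:
Bags: B1 = {a, b, d, e}  B2 = {a, c, d, e}
Tree: B1–B2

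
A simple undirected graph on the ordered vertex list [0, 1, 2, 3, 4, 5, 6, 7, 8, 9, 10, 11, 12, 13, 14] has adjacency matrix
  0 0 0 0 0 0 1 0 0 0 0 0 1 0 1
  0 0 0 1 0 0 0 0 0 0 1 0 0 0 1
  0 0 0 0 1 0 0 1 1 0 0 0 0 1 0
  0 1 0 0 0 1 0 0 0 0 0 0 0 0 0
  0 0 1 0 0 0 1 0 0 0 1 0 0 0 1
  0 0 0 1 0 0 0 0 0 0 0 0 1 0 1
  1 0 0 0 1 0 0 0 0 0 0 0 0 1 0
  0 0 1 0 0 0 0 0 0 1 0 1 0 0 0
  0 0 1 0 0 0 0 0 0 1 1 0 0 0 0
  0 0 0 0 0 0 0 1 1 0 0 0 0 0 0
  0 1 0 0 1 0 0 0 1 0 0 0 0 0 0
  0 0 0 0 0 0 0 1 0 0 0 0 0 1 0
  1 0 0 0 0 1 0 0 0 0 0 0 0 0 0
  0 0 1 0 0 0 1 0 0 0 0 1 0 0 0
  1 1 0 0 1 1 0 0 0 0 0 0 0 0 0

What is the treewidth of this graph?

3

A width-3 tree decomposition is:
Bags: B1 = {0, 3, 5, 12}  B2 = {0, 3, 5, 14}  B3 = {0, 1, 3, 14}  B4 = {0, 1, 6, 14}  B5 = {1, 4, 6, 14}  B6 = {1, 4, 6, 10}  B7 = {4, 6, 10, 13}  B8 = {2, 4, 10, 13}  B9 = {2, 8, 10, 13}  B10 = {2, 8, 11, 13}  B11 = {2, 7, 8, 11}  B12 = {7, 8, 9, 11}
Tree: B1–B2, B2–B3, B3–B4, B4–B5, B5–B6, B6–B7, B7–B8, B8–B9, B9–B10, B10–B11, B11–B12
Each bag holds 4 vertices, so the decomposition has width 3, which upper-bounds the treewidth. For the lower bound: the 4 vertex sets {3,5,12}, {0}, {14}, {1,4,6,10} are disjoint, each induces a connected subgraph, and every pair is joined by at least one edge of G. Contracting each set to a single vertex therefore yields K_{4} as a minor, and since treewidth is minor-monotone, tw(G) ≥ tw(K_{4}) = 3. Hence tw(G) = 3 exactly.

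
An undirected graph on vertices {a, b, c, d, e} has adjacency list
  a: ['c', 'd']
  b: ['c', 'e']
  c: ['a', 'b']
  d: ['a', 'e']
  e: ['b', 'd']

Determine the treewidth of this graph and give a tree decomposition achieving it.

Treewidth 2.
Bags: B1 = {b, c, e}  B2 = {c, d, e}  B3 = {a, c, d}
Tree: B1–B2, B2–B3

Every bag has size at most 3, so the width is 3 − 1 = 2 and tw(G) ≤ 2. For the lower bound, G contains the cycle c–b–e–d–a–c, so G is not a forest; only forests have treewidth ≤ 1, hence tw(G) ≥ 2. Combining the bounds, tw(G) = 2.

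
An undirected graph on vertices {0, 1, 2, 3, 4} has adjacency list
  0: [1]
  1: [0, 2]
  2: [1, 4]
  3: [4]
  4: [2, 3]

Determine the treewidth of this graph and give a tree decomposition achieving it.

Treewidth 1.
One such decomposition:
Bags: B1 = {3, 4}  B2 = {2, 4}  B3 = {1, 2}  B4 = {0, 1}
Tree: B1–B2, B2–B3, B3–B4

Every bag has size at most 2, so the width is 2 − 1 = 1 and tw(G) ≤ 1. Since G has at least one edge (e.g. 3–4), it is not an edgeless graph, so tw(G) ≥ 1. Therefore the treewidth is 1.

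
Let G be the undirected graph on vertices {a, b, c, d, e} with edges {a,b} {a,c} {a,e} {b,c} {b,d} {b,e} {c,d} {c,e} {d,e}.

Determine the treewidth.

A width-3 tree decomposition is:
Bags: B1 = {a, b, c, e}  B2 = {b, c, d, e}
Tree: B1–B2
Every bag has size at most 4, so the width is 4 − 1 = 3 and tw(G) ≤ 3. For the lower bound, the 4 vertices {b, c, d, e} are pairwise adjacent, and any tree decomposition puts a clique entirely inside one bag — forcing width ≥ 3. Combining the bounds, tw(G) = 3.

3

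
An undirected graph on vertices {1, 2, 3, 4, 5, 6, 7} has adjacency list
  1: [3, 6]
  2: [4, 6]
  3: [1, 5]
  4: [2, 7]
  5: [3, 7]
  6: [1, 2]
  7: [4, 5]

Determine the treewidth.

A width-2 tree decomposition is:
Bags: B1 = {2, 4, 7}  B2 = {2, 5, 7}  B3 = {2, 3, 5}  B4 = {1, 2, 3}  B5 = {1, 2, 6}
Tree: B1–B2, B2–B3, B3–B4, B4–B5
Each bag holds 3 vertices, so the decomposition has width 2, which upper-bounds the treewidth. The edges 2–4–7–5–3–1–6–2 form a cycle, so G is not a tree and its treewidth is at least 2. Combining the bounds, tw(G) = 2.

2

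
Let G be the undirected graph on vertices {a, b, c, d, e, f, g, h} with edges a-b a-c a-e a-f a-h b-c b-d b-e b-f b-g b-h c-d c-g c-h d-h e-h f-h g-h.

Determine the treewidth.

A width-3 tree decomposition is:
Bags: B1 = {a, b, c, h}  B2 = {a, b, f, h}  B3 = {a, b, e, h}  B4 = {b, c, d, h}  B5 = {b, c, g, h}
Tree: B1–B2, B2–B3, B1–B4, B1–B5
Every bag has size at most 4, so the width is 4 − 1 = 3 and tw(G) ≤ 3. Conversely, {a, b, e, h} is a clique of size 4, and the vertices of any clique must share a bag in every tree decomposition; so some bag has ≥ 4 vertices and tw(G) ≥ 3. Hence tw(G) = 3 exactly.

3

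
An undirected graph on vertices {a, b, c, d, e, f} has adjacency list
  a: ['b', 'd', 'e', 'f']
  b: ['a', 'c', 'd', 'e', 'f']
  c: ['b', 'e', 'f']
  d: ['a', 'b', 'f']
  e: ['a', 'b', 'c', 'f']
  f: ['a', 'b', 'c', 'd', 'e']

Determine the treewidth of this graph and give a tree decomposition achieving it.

The largest bag has 4 vertices, giving width 3; this decomposition certifies tw(G) ≤ 3. On the other hand G contains the 4-clique {a, b, d, f}. A clique must lie in a single bag of any decomposition, so no decomposition can have width below 3. Hence tw(G) = 3 exactly.

Treewidth 3.
One optimal decomposition is:
Bags: B1 = {a, b, e, f}  B2 = {a, b, d, f}  B3 = {b, c, e, f}
Tree: B1–B2, B1–B3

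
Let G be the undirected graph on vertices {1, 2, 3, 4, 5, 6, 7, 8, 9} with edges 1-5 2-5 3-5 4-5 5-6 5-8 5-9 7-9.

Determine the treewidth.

1

A width-1 tree decomposition is:
Bags: B1 = {5, 8}  B2 = {5, 9}  B3 = {1, 5}  B4 = {3, 5}  B5 = {4, 5}  B6 = {7, 9}  B7 = {5, 6}  B8 = {2, 5}
Tree: B1–B2, B1–B3, B3–B4, B4–B5, B2–B6, B3–B7, B3–B8
Every bag has size at most 2, so the width is 2 − 1 = 1 and tw(G) ≤ 1. Any graph with an edge has treewidth ≥ 1, and G has the edge 8–5. The upper and lower bounds meet at 1, so that is the treewidth.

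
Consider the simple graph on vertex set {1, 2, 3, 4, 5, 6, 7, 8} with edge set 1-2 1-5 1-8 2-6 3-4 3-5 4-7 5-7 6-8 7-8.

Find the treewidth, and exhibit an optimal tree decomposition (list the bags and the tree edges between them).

Every bag has size at most 3, so the width is 3 − 1 = 2 and tw(G) ≤ 2. Since 3–4–7–5–3 is a cycle in G, G is not acyclic. Forests are exactly the graphs of treewidth ≤ 1, so tw(G) ≥ 2. Combining the bounds, tw(G) = 2.

Treewidth 2.
Bags: B1 = {3, 4, 5}  B2 = {4, 5, 7}  B3 = {1, 5, 7}  B4 = {1, 7, 8}  B5 = {1, 2, 8}  B6 = {2, 6, 8}
Tree: B1–B2, B2–B3, B3–B4, B4–B5, B5–B6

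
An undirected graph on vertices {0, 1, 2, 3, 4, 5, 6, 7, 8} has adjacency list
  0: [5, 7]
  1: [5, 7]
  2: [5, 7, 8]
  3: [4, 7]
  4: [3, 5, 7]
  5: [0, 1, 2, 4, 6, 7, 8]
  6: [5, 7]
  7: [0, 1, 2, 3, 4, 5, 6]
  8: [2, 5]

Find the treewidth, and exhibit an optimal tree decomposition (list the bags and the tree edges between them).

Treewidth 2.
One such decomposition:
Bags: B1 = {4, 5, 7}  B2 = {0, 5, 7}  B3 = {2, 5, 7}  B4 = {3, 4, 7}  B5 = {2, 5, 8}  B6 = {1, 5, 7}  B7 = {5, 6, 7}
Tree: B1–B2, B1–B3, B1–B4, B3–B5, B2–B6, B6–B7

Each bag holds 3 vertices, so the decomposition has width 2, which upper-bounds the treewidth. Conversely, {3, 4, 7} is a clique of size 3, and the vertices of any clique must share a bag in every tree decomposition; so some bag has ≥ 3 vertices and tw(G) ≥ 2. Therefore the treewidth is 2.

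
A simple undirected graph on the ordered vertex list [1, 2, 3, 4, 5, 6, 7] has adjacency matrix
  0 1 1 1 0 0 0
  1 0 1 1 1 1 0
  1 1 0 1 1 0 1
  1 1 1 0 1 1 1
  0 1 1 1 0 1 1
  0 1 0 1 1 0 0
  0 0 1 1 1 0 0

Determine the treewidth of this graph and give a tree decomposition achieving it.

Treewidth 3.
One such decomposition:
Bags: B1 = {2, 4, 5, 6}  B2 = {2, 3, 4, 5}  B3 = {1, 2, 3, 4}  B4 = {3, 4, 5, 7}
Tree: B1–B2, B2–B3, B2–B4

The largest bag has 4 vertices, giving width 3; this decomposition certifies tw(G) ≤ 3. On the other hand G contains the 4-clique {1, 2, 3, 4}. A clique must lie in a single bag of any decomposition, so no decomposition can have width below 3. Therefore the treewidth is 3.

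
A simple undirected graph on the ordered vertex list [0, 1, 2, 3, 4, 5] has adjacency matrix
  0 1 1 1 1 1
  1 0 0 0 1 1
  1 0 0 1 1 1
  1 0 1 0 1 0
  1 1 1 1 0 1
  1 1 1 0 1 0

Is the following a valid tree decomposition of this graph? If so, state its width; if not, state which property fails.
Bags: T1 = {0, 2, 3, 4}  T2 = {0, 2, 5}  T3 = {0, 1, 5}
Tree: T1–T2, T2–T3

A tree decomposition must satisfy three properties: every vertex lies in some bag; for every edge, both endpoints lie together in some bag; and for every vertex, the bags containing it form a connected subtree. Here edge (4,5) lies in no bag, so the decomposition is invalid.

No — edge (4,5) lies in no bag.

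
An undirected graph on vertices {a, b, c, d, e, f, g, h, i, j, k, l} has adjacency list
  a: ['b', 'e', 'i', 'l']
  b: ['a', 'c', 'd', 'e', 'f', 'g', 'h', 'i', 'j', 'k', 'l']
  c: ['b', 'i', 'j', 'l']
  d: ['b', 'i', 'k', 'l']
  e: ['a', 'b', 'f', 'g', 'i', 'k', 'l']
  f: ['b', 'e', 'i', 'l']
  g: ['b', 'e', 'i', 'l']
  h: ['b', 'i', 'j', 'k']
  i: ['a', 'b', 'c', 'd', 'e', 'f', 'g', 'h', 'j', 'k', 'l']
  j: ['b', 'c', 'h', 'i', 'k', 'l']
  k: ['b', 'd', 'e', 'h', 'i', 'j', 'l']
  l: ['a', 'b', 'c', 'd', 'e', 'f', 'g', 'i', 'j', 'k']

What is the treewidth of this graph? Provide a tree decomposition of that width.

Every bag has size at most 5, so the width is 5 − 1 = 4 and tw(G) ≤ 4. On the other hand G contains the 5-clique {b, h, i, j, k}. A clique must lie in a single bag of any decomposition, so no decomposition can have width below 4. Hence tw(G) = 4 exactly.

Treewidth 4.
One optimal decomposition is:
Bags: B1 = {b, e, i, k, l}  B2 = {b, e, g, i, l}  B3 = {b, i, j, k, l}  B4 = {a, b, e, i, l}  B5 = {b, d, i, k, l}  B6 = {b, c, i, j, l}  B7 = {b, h, i, j, k}  B8 = {b, e, f, i, l}
Tree: B1–B2, B1–B3, B2–B4, B3–B5, B3–B6, B3–B7, B4–B8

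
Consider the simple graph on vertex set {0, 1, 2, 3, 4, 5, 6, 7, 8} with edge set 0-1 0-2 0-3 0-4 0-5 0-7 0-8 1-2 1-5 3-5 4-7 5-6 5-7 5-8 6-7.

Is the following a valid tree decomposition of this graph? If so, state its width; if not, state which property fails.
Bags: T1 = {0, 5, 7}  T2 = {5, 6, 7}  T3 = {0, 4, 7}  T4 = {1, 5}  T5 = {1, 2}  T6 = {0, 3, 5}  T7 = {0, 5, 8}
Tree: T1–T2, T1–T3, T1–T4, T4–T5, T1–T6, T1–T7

No — edge (0,1) lies in no bag.

A tree decomposition must satisfy three properties: every vertex lies in some bag; for every edge, both endpoints lie together in some bag; and for every vertex, the bags containing it form a connected subtree. Here edge (0,1) lies in no bag, so the decomposition is invalid.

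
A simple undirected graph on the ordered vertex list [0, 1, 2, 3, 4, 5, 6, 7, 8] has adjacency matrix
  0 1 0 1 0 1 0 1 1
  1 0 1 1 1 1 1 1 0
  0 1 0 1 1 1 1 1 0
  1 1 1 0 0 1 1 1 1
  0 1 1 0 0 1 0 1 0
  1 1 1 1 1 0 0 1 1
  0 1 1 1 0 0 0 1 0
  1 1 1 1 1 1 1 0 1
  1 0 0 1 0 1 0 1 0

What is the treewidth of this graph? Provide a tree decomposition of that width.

Treewidth 4.
One such decomposition:
Bags: B1 = {0, 3, 5, 7, 8}  B2 = {0, 1, 3, 5, 7}  B3 = {1, 2, 3, 5, 7}  B4 = {1, 2, 3, 6, 7}  B5 = {1, 2, 4, 5, 7}
Tree: B1–B2, B2–B3, B3–B4, B3–B5

Every bag has size at most 5, so the width is 5 − 1 = 4 and tw(G) ≤ 4. For the lower bound, the 5 vertices {0, 3, 5, 7, 8} are pairwise adjacent, and any tree decomposition puts a clique entirely inside one bag — forcing width ≥ 4. Hence tw(G) = 4 exactly.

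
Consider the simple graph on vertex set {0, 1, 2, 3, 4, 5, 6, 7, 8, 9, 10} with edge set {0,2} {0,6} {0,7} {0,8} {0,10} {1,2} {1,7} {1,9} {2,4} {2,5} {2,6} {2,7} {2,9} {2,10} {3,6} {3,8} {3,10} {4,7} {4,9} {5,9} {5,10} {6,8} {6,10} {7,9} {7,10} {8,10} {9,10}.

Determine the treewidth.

A width-3 tree decomposition is:
Bags: B1 = {0, 2, 7, 10}  B2 = {0, 2, 6, 10}  B3 = {2, 7, 9, 10}  B4 = {0, 6, 8, 10}  B5 = {1, 2, 7, 9}  B6 = {2, 4, 7, 9}  B7 = {3, 6, 8, 10}  B8 = {2, 5, 9, 10}
Tree: B1–B2, B1–B3, B2–B4, B3–B5, B5–B6, B4–B7, B3–B8
The largest bag has 4 vertices, giving width 3; this decomposition certifies tw(G) ≤ 3. For the lower bound, the 4 vertices {0, 6, 8, 10} are pairwise adjacent, and any tree decomposition puts a clique entirely inside one bag — forcing width ≥ 3. Hence tw(G) = 3 exactly.

3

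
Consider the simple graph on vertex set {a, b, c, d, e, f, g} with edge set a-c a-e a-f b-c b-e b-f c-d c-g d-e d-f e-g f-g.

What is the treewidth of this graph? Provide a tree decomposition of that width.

Treewidth 3.
Bags: B1 = {b, c, e, f}  B2 = {a, c, e, f}  B3 = {c, e, f, g}  B4 = {c, d, e, f}
Tree: B1–B2, B2–B3, B3–B4

Every bag has size at most 4, so the width is 4 − 1 = 3 and tw(G) ≤ 3. For the lower bound: the 4 vertex sets {b,c}, {a,f}, {e}, {g} are disjoint, each induces a connected subgraph, and every pair is joined by at least one edge of G. Contracting each set to a single vertex therefore yields K_{4} as a minor, and since treewidth is minor-monotone, tw(G) ≥ tw(K_{4}) = 3. Hence tw(G) = 3 exactly.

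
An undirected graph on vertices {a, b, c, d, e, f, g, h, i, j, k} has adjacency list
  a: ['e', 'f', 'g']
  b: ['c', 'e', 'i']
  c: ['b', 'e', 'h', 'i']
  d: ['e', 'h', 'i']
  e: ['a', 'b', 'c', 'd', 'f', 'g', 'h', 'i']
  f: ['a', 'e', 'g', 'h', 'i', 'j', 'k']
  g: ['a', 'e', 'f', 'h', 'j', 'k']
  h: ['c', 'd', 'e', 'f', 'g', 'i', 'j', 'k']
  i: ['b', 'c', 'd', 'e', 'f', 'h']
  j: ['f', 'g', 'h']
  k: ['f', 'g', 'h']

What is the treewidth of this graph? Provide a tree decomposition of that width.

Each bag holds 4 vertices, so the decomposition has width 3, which upper-bounds the treewidth. For the lower bound, the 4 vertices {d, e, h, i} are pairwise adjacent, and any tree decomposition puts a clique entirely inside one bag — forcing width ≥ 3. Hence tw(G) = 3 exactly.

Treewidth 3.
One such decomposition:
Bags: B1 = {e, f, g, h}  B2 = {e, f, h, i}  B3 = {c, e, h, i}  B4 = {a, e, f, g}  B5 = {f, g, h, k}  B6 = {b, c, e, i}  B7 = {f, g, h, j}  B8 = {d, e, h, i}
Tree: B1–B2, B2–B3, B1–B4, B1–B5, B3–B6, B1–B7, B3–B8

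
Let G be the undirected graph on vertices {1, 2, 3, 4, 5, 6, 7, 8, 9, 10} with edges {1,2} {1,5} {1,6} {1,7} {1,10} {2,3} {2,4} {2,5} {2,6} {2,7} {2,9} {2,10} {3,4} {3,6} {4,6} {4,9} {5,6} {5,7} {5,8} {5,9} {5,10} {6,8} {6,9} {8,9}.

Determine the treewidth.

A width-3 tree decomposition is:
Bags: B1 = {2, 4, 6, 9}  B2 = {2, 5, 6, 9}  B3 = {5, 6, 8, 9}  B4 = {1, 2, 5, 6}  B5 = {1, 2, 5, 10}  B6 = {2, 3, 4, 6}  B7 = {1, 2, 5, 7}
Tree: B1–B2, B2–B3, B2–B4, B4–B5, B1–B6, B5–B7
Each bag holds 4 vertices, so the decomposition has width 3, which upper-bounds the treewidth. For the lower bound, the 4 vertices {5, 6, 8, 9} are pairwise adjacent, and any tree decomposition puts a clique entirely inside one bag — forcing width ≥ 3. Combining the bounds, tw(G) = 3.

3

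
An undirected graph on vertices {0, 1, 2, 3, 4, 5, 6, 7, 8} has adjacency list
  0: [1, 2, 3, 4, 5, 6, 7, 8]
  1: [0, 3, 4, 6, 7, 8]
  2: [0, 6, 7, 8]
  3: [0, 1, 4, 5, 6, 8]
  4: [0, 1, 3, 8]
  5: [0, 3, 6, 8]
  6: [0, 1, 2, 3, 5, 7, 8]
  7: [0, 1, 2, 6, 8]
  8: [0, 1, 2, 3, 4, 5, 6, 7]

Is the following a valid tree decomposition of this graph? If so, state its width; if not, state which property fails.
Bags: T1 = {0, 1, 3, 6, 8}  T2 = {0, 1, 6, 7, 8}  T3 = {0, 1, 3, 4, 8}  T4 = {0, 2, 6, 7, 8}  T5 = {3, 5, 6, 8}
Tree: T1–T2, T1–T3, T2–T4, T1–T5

A tree decomposition must satisfy three properties: every vertex lies in some bag; for every edge, both endpoints lie together in some bag; and for every vertex, the bags containing it form a connected subtree. Here edge (0,5) lies in no bag, so the decomposition is invalid.

No — edge (0,5) lies in no bag.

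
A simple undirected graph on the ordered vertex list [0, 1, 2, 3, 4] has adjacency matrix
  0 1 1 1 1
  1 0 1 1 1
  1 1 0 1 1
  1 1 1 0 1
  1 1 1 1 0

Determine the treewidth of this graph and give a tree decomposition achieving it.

Treewidth 4.
One such decomposition:
Bags: B1 = {0, 1, 2, 3, 4}
Tree: (single bag)

A single bag containing all 5 vertices is trivially a valid decomposition of width 4. On the other hand G contains the 5-clique {0, 1, 2, 3, 4}. A clique must lie in a single bag of any decomposition, so no decomposition can have width below 4. Therefore the treewidth is 4.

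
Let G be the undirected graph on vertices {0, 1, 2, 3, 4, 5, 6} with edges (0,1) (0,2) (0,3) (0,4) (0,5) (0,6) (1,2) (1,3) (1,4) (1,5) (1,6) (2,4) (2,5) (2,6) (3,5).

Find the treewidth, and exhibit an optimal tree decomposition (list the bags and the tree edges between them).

Each bag holds 4 vertices, so the decomposition has width 3, which upper-bounds the treewidth. Conversely, {0, 1, 2, 4} is a clique of size 4, and the vertices of any clique must share a bag in every tree decomposition; so some bag has ≥ 4 vertices and tw(G) ≥ 3. Therefore the treewidth is 3.

Treewidth 3.
One optimal decomposition is:
Bags: B1 = {0, 1, 2, 5}  B2 = {0, 1, 2, 6}  B3 = {0, 1, 3, 5}  B4 = {0, 1, 2, 4}
Tree: B1–B2, B1–B3, B1–B4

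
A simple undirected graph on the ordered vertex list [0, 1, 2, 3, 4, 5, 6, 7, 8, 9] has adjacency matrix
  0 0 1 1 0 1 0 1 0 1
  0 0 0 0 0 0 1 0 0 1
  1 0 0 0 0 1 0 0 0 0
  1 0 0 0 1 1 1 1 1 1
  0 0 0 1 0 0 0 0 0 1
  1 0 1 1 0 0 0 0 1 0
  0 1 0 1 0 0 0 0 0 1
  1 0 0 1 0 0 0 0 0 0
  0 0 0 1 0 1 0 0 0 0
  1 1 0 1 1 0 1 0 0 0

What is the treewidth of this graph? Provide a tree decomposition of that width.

Treewidth 2.
One such decomposition:
Bags: B1 = {0, 2, 5}  B2 = {0, 3, 5}  B3 = {0, 3, 9}  B4 = {0, 3, 7}  B5 = {3, 5, 8}  B6 = {3, 4, 9}  B7 = {3, 6, 9}  B8 = {1, 6, 9}
Tree: B1–B2, B2–B3, B3–B4, B2–B5, B3–B6, B6–B7, B7–B8

Every bag has size at most 3, so the width is 3 − 1 = 2 and tw(G) ≤ 2. Conversely, {1, 6, 9} is a clique of size 3, and the vertices of any clique must share a bag in every tree decomposition; so some bag has ≥ 3 vertices and tw(G) ≥ 2. Hence tw(G) = 2 exactly.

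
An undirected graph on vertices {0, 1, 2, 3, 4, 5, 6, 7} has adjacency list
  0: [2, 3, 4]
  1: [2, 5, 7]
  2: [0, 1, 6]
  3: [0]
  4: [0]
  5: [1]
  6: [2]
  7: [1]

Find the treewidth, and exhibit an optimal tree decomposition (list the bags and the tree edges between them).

Treewidth 1.
One optimal decomposition is:
Bags: B1 = {2, 6}  B2 = {0, 2}  B3 = {1, 2}  B4 = {1, 5}  B5 = {1, 7}  B6 = {0, 4}  B7 = {0, 3}
Tree: B1–B2, B2–B3, B3–B4, B3–B5, B2–B6, B6–B7

Every bag has size at most 2, so the width is 2 − 1 = 1 and tw(G) ≤ 1. Any graph with an edge has treewidth ≥ 1, and G has the edge 6–2. The upper and lower bounds meet at 1, so that is the treewidth.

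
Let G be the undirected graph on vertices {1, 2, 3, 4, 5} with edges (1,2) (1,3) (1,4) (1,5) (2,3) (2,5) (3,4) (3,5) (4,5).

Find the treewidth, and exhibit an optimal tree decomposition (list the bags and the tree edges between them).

Treewidth 3.
Bags: B1 = {1, 2, 3, 5}  B2 = {1, 3, 4, 5}
Tree: B1–B2

Each bag holds 4 vertices, so the decomposition has width 3, which upper-bounds the treewidth. Conversely, {1, 2, 3, 5} is a clique of size 4, and the vertices of any clique must share a bag in every tree decomposition; so some bag has ≥ 4 vertices and tw(G) ≥ 3. The upper and lower bounds meet at 3, so that is the treewidth.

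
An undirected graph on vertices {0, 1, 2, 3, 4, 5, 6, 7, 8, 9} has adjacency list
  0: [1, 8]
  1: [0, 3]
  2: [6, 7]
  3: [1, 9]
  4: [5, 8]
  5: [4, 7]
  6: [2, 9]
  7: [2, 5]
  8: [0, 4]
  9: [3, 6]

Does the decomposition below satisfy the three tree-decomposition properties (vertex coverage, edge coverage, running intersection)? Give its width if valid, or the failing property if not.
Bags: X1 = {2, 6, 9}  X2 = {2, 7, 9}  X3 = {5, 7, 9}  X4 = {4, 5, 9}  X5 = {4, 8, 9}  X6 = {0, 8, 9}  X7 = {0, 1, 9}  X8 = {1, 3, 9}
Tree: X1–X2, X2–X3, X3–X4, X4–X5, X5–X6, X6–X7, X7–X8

Checking the three conditions: (i) the bags cover all of {0, 1, 2, 3, 4, 5, 6, 7, 8, 9}; (ii) for each edge, some bag contains both endpoints; (iii) the bags containing any fixed vertex form a subtree. All hold, so the decomposition is valid with width 3 − 1 = 2.

Yes; width 2.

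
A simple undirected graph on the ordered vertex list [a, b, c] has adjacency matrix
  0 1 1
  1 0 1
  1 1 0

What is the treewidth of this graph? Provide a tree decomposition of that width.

With just one bag of size 3, the width is 3 − 1 = 2, so tw(G) ≤ 2. On the other hand G contains the 3-clique {a, b, c}. A clique must lie in a single bag of any decomposition, so no decomposition can have width below 2. The upper and lower bounds meet at 2, so that is the treewidth.

Treewidth 2.
One such decomposition:
Bags: B1 = {a, b, c}
Tree: (single bag)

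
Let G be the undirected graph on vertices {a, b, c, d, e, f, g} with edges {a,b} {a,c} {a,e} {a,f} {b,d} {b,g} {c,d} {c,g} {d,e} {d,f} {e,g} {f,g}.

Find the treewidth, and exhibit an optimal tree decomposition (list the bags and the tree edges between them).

Every bag has size at most 4, so the width is 4 − 1 = 3 and tw(G) ≤ 3. For the lower bound: the 4 vertex sets {d,e}, {a,b}, {g}, {f} are disjoint, each induces a connected subgraph, and every pair is joined by at least one edge of G. Contracting each set to a single vertex therefore yields K_{4} as a minor, and since treewidth is minor-monotone, tw(G) ≥ tw(K_{4}) = 3. Therefore the treewidth is 3.

Treewidth 3.
One optimal decomposition is:
Bags: B1 = {a, d, e, g}  B2 = {a, b, d, g}  B3 = {a, d, f, g}  B4 = {a, c, d, g}
Tree: B1–B2, B2–B3, B3–B4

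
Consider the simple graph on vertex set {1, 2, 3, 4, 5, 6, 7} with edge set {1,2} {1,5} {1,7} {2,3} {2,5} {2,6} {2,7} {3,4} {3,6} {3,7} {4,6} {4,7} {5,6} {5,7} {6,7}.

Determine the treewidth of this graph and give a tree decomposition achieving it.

Treewidth 3.
One optimal decomposition is:
Bags: B1 = {2, 5, 6, 7}  B2 = {1, 2, 5, 7}  B3 = {2, 3, 6, 7}  B4 = {3, 4, 6, 7}
Tree: B1–B2, B1–B3, B3–B4

Every bag has size at most 4, so the width is 4 − 1 = 3 and tw(G) ≤ 3. For the lower bound, the 4 vertices {2, 3, 6, 7} are pairwise adjacent, and any tree decomposition puts a clique entirely inside one bag — forcing width ≥ 3. The upper and lower bounds meet at 3, so that is the treewidth.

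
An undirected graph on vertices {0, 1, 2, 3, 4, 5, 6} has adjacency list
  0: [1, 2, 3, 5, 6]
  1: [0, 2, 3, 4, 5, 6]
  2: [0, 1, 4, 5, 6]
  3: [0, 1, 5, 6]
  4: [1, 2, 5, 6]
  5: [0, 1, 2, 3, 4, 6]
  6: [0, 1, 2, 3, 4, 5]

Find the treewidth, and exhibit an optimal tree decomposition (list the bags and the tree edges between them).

Each bag holds 5 vertices, so the decomposition has width 4, which upper-bounds the treewidth. On the other hand G contains the 5-clique {0, 1, 2, 5, 6}. A clique must lie in a single bag of any decomposition, so no decomposition can have width below 4. The upper and lower bounds meet at 4, so that is the treewidth.

Treewidth 4.
One optimal decomposition is:
Bags: B1 = {0, 1, 3, 5, 6}  B2 = {0, 1, 2, 5, 6}  B3 = {1, 2, 4, 5, 6}
Tree: B1–B2, B2–B3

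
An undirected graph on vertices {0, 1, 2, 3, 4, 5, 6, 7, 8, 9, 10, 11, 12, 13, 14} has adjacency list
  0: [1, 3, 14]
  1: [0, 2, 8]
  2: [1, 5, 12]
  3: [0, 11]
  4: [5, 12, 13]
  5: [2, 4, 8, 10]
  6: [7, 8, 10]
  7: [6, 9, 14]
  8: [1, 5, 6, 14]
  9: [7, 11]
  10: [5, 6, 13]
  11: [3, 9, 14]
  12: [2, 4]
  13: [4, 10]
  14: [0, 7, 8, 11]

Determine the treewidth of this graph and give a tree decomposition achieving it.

Every bag has size at most 4, so the width is 4 − 1 = 3 and tw(G) ≤ 3. For the lower bound: the 4 vertex sets {3,9,11}, {7}, {14}, {0,1,6,8} are disjoint, each induces a connected subgraph, and every pair is joined by at least one edge of G. Contracting each set to a single vertex therefore yields K_{4} as a minor, and since treewidth is minor-monotone, tw(G) ≥ tw(K_{4}) = 3. Therefore the treewidth is 3.

Treewidth 3.
Bags: B1 = {3, 7, 9, 11}  B2 = {3, 7, 11, 14}  B3 = {0, 3, 7, 14}  B4 = {0, 6, 7, 14}  B5 = {0, 6, 8, 14}  B6 = {0, 1, 6, 8}  B7 = {1, 6, 8, 10}  B8 = {1, 5, 8, 10}  B9 = {1, 2, 5, 10}  B10 = {2, 5, 10, 13}  B11 = {2, 4, 5, 13}  B12 = {2, 4, 12, 13}
Tree: B1–B2, B2–B3, B3–B4, B4–B5, B5–B6, B6–B7, B7–B8, B8–B9, B9–B10, B10–B11, B11–B12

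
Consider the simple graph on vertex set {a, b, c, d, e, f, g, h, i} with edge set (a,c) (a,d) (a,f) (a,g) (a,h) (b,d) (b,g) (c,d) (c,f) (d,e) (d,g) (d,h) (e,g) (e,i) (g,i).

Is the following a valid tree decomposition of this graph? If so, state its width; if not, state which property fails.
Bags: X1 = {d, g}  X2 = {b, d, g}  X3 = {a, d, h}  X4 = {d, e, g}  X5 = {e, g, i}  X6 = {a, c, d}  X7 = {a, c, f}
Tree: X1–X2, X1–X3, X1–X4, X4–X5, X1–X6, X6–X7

No — edge (a,g) lies in no bag.

A tree decomposition must satisfy three properties: every vertex lies in some bag; for every edge, both endpoints lie together in some bag; and for every vertex, the bags containing it form a connected subtree. Here edge (a,g) lies in no bag, so the decomposition is invalid.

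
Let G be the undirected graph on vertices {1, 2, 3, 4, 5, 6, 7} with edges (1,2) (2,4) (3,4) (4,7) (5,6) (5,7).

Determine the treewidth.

1

A width-1 tree decomposition is:
Bags: B1 = {2, 4}  B2 = {4, 7}  B3 = {3, 4}  B4 = {5, 7}  B5 = {5, 6}  B6 = {1, 2}
Tree: B1–B2, B2–B3, B2–B4, B4–B5, B1–B6
Every bag has size at most 2, so the width is 2 − 1 = 1 and tw(G) ≤ 1. G has an edge, so its treewidth is at least 1. Combining the bounds, tw(G) = 1.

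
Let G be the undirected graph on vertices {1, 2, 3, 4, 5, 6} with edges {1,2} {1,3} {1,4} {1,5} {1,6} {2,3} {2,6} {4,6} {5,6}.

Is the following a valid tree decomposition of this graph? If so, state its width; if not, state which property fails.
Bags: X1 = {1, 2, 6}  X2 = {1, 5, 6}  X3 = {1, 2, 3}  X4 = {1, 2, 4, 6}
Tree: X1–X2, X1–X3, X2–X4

No — bags containing vertex 2 are not connected in the tree.

A tree decomposition must satisfy three properties: every vertex lies in some bag; for every edge, both endpoints lie together in some bag; and for every vertex, the bags containing it form a connected subtree. Here bags containing vertex 2 are not connected in the tree, so the decomposition is invalid.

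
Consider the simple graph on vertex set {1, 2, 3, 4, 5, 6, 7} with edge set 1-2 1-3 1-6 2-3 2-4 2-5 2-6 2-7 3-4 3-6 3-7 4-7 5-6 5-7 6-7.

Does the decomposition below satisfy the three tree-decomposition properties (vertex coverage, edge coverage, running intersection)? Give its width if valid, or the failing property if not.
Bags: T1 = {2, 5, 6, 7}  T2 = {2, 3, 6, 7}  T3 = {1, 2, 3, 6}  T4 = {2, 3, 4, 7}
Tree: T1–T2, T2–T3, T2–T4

Yes; width 3.

Checking the three conditions: (i) the bags cover all of {1, 2, 3, 4, 5, 6, 7}; (ii) for each edge, some bag contains both endpoints; (iii) the bags containing any fixed vertex form a subtree. All hold, so the decomposition is valid with width 4 − 1 = 3.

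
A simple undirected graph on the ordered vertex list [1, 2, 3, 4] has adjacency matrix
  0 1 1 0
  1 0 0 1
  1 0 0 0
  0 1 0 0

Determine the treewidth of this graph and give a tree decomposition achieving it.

Treewidth 1.
One such decomposition:
Bags: B1 = {1, 2}  B2 = {1, 3}  B3 = {2, 4}
Tree: B1–B2, B1–B3

Every bag has size at most 2, so the width is 2 − 1 = 1 and tw(G) ≤ 1. Since G has at least one edge (e.g. 1–2), it is not an edgeless graph, so tw(G) ≥ 1. Therefore the treewidth is 1.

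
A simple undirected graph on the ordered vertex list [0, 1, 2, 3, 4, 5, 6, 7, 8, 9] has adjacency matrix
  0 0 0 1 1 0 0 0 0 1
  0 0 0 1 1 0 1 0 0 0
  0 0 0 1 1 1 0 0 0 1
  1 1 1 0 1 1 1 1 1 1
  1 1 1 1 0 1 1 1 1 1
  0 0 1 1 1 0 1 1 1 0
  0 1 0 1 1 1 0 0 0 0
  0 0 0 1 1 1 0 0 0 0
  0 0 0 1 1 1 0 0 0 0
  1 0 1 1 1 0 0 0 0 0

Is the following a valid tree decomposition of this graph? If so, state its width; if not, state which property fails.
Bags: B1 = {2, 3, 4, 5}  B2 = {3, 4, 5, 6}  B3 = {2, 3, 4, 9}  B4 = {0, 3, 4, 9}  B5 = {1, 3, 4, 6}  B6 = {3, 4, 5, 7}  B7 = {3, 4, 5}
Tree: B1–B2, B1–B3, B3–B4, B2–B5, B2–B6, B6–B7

A tree decomposition must satisfy three properties: every vertex lies in some bag; for every edge, both endpoints lie together in some bag; and for every vertex, the bags containing it form a connected subtree. Here vertex 8 appears in no bag, so the decomposition is invalid.

No — vertex 8 appears in no bag.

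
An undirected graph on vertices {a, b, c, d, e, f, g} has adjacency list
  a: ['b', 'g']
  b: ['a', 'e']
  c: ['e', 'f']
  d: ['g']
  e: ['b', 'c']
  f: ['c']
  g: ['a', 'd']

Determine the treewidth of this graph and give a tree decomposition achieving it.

Treewidth 1.
One optimal decomposition is:
Bags: B1 = {c, f}  B2 = {c, e}  B3 = {b, e}  B4 = {a, b}  B5 = {a, g}  B6 = {d, g}
Tree: B1–B2, B2–B3, B3–B4, B4–B5, B5–B6

The largest bag has 2 vertices, giving width 1; this decomposition certifies tw(G) ≤ 1. G has an edge, so its treewidth is at least 1. Therefore the treewidth is 1.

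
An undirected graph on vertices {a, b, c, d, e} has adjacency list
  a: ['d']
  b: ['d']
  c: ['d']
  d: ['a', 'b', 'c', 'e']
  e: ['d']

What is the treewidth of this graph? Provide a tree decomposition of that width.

Treewidth 1.
One such decomposition:
Bags: B1 = {c, d}  B2 = {b, d}  B3 = {a, d}  B4 = {d, e}
Tree: B1–B2, B1–B3, B1–B4

The largest bag has 2 vertices, giving width 1; this decomposition certifies tw(G) ≤ 1. Any graph with an edge has treewidth ≥ 1, and G has the edge c–d. Therefore the treewidth is 1.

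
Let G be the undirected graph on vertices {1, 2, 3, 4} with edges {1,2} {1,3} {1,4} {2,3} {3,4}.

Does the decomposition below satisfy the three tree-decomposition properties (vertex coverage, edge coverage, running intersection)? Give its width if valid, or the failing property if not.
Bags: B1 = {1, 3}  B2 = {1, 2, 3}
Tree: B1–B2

A tree decomposition must satisfy three properties: every vertex lies in some bag; for every edge, both endpoints lie together in some bag; and for every vertex, the bags containing it form a connected subtree. Here vertex 4 appears in no bag, so the decomposition is invalid.

No — vertex 4 appears in no bag.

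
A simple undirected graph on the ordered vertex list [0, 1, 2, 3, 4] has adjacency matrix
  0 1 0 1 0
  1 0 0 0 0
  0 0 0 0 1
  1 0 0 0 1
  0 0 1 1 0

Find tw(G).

A width-1 tree decomposition is:
Bags: B1 = {2, 4}  B2 = {3, 4}  B3 = {0, 3}  B4 = {0, 1}
Tree: B1–B2, B2–B3, B3–B4
Each bag holds 2 vertices, so the decomposition has width 1, which upper-bounds the treewidth. Since G has at least one edge (e.g. 2–4), it is not an edgeless graph, so tw(G) ≥ 1. The upper and lower bounds meet at 1, so that is the treewidth.

1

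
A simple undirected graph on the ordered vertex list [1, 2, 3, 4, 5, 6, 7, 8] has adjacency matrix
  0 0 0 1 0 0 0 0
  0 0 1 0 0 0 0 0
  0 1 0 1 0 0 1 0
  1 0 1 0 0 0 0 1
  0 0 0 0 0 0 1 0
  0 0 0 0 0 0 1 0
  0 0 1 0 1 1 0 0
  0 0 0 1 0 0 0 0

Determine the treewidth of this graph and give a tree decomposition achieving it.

Treewidth 1.
One optimal decomposition is:
Bags: B1 = {3, 4}  B2 = {3, 7}  B3 = {5, 7}  B4 = {6, 7}  B5 = {1, 4}  B6 = {4, 8}  B7 = {2, 3}
Tree: B1–B2, B2–B3, B2–B4, B1–B5, B1–B6, B2–B7

The largest bag has 2 vertices, giving width 1; this decomposition certifies tw(G) ≤ 1. Since G has at least one edge (e.g. 3–4), it is not an edgeless graph, so tw(G) ≥ 1. Hence tw(G) = 1 exactly.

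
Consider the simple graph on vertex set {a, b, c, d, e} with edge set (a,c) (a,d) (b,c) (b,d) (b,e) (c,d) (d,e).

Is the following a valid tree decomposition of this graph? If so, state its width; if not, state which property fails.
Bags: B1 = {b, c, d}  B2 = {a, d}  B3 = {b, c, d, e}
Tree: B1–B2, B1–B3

No — edge (c,a) lies in no bag.

A tree decomposition must satisfy three properties: every vertex lies in some bag; for every edge, both endpoints lie together in some bag; and for every vertex, the bags containing it form a connected subtree. Here edge (c,a) lies in no bag, so the decomposition is invalid.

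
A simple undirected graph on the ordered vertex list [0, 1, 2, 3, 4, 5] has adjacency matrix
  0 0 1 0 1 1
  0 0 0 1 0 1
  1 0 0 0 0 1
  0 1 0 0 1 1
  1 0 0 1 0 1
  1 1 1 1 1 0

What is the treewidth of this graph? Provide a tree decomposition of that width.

Treewidth 2.
Bags: B1 = {3, 4, 5}  B2 = {0, 4, 5}  B3 = {0, 2, 5}  B4 = {1, 3, 5}
Tree: B1–B2, B2–B3, B1–B4

The largest bag has 3 vertices, giving width 2; this decomposition certifies tw(G) ≤ 2. For the lower bound, the 3 vertices {0, 2, 5} are pairwise adjacent, and any tree decomposition puts a clique entirely inside one bag — forcing width ≥ 2. Combining the bounds, tw(G) = 2.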